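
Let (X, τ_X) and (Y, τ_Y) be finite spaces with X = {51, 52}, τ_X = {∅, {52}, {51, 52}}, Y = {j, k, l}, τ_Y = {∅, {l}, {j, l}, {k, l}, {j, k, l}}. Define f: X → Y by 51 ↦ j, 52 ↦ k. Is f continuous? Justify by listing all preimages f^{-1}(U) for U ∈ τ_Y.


f is NOT continuous.

Compute f^{-1}(U) for each U ∈ τ_Y:
  U = ∅: f^{-1}(U) = ∅ ∈ τ_X ✓.
  U = {l}: f^{-1}(U) = ∅ ∈ τ_X ✓.
  U = {j, l}: f^{-1}(U) = {51} ∉ τ_X ✗.
  U = {k, l}: f^{-1}(U) = {52} ∈ τ_X ✓.
  U = {j, k, l}: f^{-1}(U) = {51, 52} ∈ τ_X ✓.
Found U = {j, l} with f^{-1}(U) = {51} not in τ_X. Therefore f is NOT continuous.


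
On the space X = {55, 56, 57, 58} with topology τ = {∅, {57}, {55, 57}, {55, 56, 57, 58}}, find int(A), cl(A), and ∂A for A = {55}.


int(A) = ∅, cl(A) = {55, 56, 58}, ∂A = {55, 56, 58}.

Closed sets in (X, τ) are complements of opens:
  closed(X, τ) = {∅, {56, 58}, {55, 56, 58}, {55, 56, 57, 58}}.
int(A) = ⋃ {U ∈ τ : U ⊆ A}. Opens contained in A: ∅.
Taking the union of these: int(A) = ∅.
cl(A) = ⋂ {C closed : A ⊆ C}. Closed sets containing A: {55, 56, 58}, {55, 56, 57, 58}.
Intersecting these: cl(A) = {55, 56, 58}.
∂A = cl(A) ∖ int(A) = {55, 56, 58} ∖ ∅ = {55, 56, 58}.


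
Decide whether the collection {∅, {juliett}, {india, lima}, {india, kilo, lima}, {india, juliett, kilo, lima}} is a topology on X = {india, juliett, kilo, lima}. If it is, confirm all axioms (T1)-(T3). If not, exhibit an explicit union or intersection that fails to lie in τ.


τ is NOT a topology on X.

Axiom (T1): ∅ ∈ τ? Yes; X ∈ τ? Yes.
Axiom (T2/T3): check pairwise unions and intersections of members of τ.
Counterexample for (T2): {juliett} ∪ {india, lima} = {india, juliett, lima} ∉ τ. Therefore τ is NOT a topology.


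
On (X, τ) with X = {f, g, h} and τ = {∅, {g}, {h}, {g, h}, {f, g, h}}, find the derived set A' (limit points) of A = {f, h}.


A' = {f}

For each x ∈ X, list the open sets U ∈ τ with x ∈ U, then check whether U ∩ (A ∖ {x}) ≠ ∅ for every such U.
  x = f: opens ∋ x are {f, g, h}; each meets A ∖ {f}, so x IS a limit point.
  x = g: open {g} ∋ x has {g} ∩ (A ∖ {g}) = ∅, so x is NOT a limit point.
  x = h: open {h} ∋ x has {h} ∩ (A ∖ {h}) = ∅, so x is NOT a limit point.
Collecting: A' = {f}.


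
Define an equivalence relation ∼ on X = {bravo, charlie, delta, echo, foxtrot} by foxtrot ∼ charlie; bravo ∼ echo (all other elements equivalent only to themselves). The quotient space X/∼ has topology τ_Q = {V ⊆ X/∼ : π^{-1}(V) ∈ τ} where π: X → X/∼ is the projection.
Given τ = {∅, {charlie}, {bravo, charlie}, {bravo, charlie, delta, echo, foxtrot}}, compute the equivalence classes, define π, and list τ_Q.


X/∼ = {[bravo=echo], [charlie=foxtrot], [delta]}; |τ_Q| = 2.

Equivalence classes: [bravo=echo], [charlie=foxtrot], [delta].
Quotient map π: X → X/∼ sends bravo ↦ [bravo=echo], charlie ↦ [charlie=foxtrot], delta ↦ [delta], echo ↦ [bravo=echo], foxtrot ↦ [charlie=foxtrot].
For each subset V ⊆ X/∼, compute π^{-1}(V) ⊆ X and check whether π^{-1}(V) ∈ τ. V is open in τ_Q iff π^{-1}(V) ∈ τ.
  V = {}: π^{-1}(V) = ∅ ∈ τ ✓.
  V = {[bravo=echo]}: π^{-1}(V) = {bravo, echo} ∉ τ ✗.
  V = {[charlie=foxtrot]}: π^{-1}(V) = {charlie, foxtrot} ∉ τ ✗.
  V = {[bravo=echo], [charlie=foxtrot]}: π^{-1}(V) = {bravo, charlie, echo, foxtrot} ∉ τ ✗.
  V = {[delta]}: π^{-1}(V) = {delta} ∉ τ ✗.
  V = {[bravo=echo], [delta]}: π^{-1}(V) = {bravo, delta, echo} ∉ τ ✗.
  V = {[charlie=foxtrot], [delta]}: π^{-1}(V) = {charlie, delta, foxtrot} ∉ τ ✗.
  V = {[bravo=echo], [charlie=foxtrot], [delta]}: π^{-1}(V) = {bravo, charlie, delta, echo, foxtrot} ∈ τ ✓.
Open sets in the quotient: τ_Q = {{}, {[bravo=echo], [charlie=foxtrot], [delta]}} (2 elements).


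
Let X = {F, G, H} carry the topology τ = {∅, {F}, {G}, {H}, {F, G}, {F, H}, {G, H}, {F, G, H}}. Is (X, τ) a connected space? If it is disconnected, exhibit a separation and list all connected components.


(X, τ) is disconnected; components = [{F}, {G}, {H}].

Find clopen sets (U ∈ τ with X ∖ U ∈ τ):
  U = ∅, X ∖ U = {F, G, H} — both open, so U is clopen.
  U = {F}, X ∖ U = {G, H} — both open, so U is clopen.
  U = {G}, X ∖ U = {F, H} — both open, so U is clopen.
  U = {H}, X ∖ U = {F, G} — both open, so U is clopen.
  U = {F, G}, X ∖ U = {H} — both open, so U is clopen.
  U = {F, H}, X ∖ U = {G} — both open, so U is clopen.
  U = {G, H}, X ∖ U = {F} — both open, so U is clopen.
  U = {F, G, H}, X ∖ U = ∅ — both open, so U is clopen.
Nontrivial clopen(s) exist: e.g. {F}. So (X, τ) is disconnected.
Compute connected components by grouping points that agree on all clopens:
  component: {F}
  component: {G}
  component: {H}


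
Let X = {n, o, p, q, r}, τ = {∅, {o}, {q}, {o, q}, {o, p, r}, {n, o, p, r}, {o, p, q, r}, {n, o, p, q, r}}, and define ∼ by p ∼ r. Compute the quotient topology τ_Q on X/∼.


X/∼ = {[n], [o], [p=r], [q]}; |τ_Q| = 8.

Equivalence classes: [n], [o], [p=r], [q].
Quotient map π: X → X/∼ sends n ↦ [n], o ↦ [o], p ↦ [p=r], q ↦ [q], r ↦ [p=r].
For each subset V ⊆ X/∼, compute π^{-1}(V) ⊆ X and check whether π^{-1}(V) ∈ τ. V is open in τ_Q iff π^{-1}(V) ∈ τ.
  V = {}: π^{-1}(V) = ∅ ∈ τ ✓.
  V = {[n]}: π^{-1}(V) = {n} ∉ τ ✗.
  V = {[o]}: π^{-1}(V) = {o} ∈ τ ✓.
  V = {[n], [o]}: π^{-1}(V) = {n, o} ∉ τ ✗.
  V = {[p=r]}: π^{-1}(V) = {p, r} ∉ τ ✗.
  V = {[n], [p=r]}: π^{-1}(V) = {n, p, r} ∉ τ ✗.
  V = {[o], [p=r]}: π^{-1}(V) = {o, p, r} ∈ τ ✓.
  V = {[n], [o], [p=r]}: π^{-1}(V) = {n, o, p, r} ∈ τ ✓.
  V = {[q]}: π^{-1}(V) = {q} ∈ τ ✓.
  V = {[n], [q]}: π^{-1}(V) = {n, q} ∉ τ ✗.
  V = {[o], [q]}: π^{-1}(V) = {o, q} ∈ τ ✓.
  V = {[n], [o], [q]}: π^{-1}(V) = {n, o, q} ∉ τ ✗.
  V = {[p=r], [q]}: π^{-1}(V) = {p, q, r} ∉ τ ✗.
  V = {[n], [p=r], [q]}: π^{-1}(V) = {n, p, q, r} ∉ τ ✗.
  V = {[o], [p=r], [q]}: π^{-1}(V) = {o, p, q, r} ∈ τ ✓.
  V = {[n], [o], [p=r], [q]}: π^{-1}(V) = {n, o, p, q, r} ∈ τ ✓.
Open sets in the quotient: τ_Q = {{}, {[o]}, {[o], [p=r]}, {[n], [o], [p=r]}, {[q]}, {[o], [q]}, {[o], [p=r], [q]}, {[n], [o], [p=r], [q]}} (8 elements).


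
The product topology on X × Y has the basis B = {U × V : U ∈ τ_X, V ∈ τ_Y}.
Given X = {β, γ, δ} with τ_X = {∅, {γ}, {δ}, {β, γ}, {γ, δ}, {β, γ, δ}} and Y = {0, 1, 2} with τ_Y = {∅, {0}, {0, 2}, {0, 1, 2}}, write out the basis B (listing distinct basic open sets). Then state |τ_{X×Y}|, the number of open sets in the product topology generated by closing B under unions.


Basis B = {∅ × ∅, {γ} × {0}, {δ} × {0}, {β, γ} × {0}, {γ} × {0, 2}, {γ, δ} × {0}, {δ} × {0, 2}, {β, γ, δ} × {0}, {γ} × {0, 1, 2}, {δ} × {0, 1, 2}, {β, γ} × {0, 2}, {γ, δ} × {0, 2}, {β, γ} × {0, 1, 2}, {β, γ, δ} × {0, 2}, {γ, δ} × {0, 1, 2}, {β, γ, δ} × {0, 1, 2}}; |τ_{X×Y}| = 40.

Enumerate products U × V with U ∈ τ_X, V ∈ τ_Y (deduplicated):
  ∅ × ∅ = {} (∅)
  {γ} × {0} = {(γ,0)}
  {δ} × {0} = {(δ,0)}
  {β, γ} × {0} = {(β,0), (γ,0)}
  {γ} × {0, 2} = {(γ,0), (γ,2)}
  {γ, δ} × {0} = {(γ,0), (δ,0)}
  {δ} × {0, 2} = {(δ,0), (δ,2)}
  {β, γ, δ} × {0} = {(β,0), (γ,0), (δ,0)}
  {γ} × {0, 1, 2} = {(γ,0), (γ,1), (γ,2)}
  {δ} × {0, 1, 2} = {(δ,0), (δ,1), (δ,2)}
  {β, γ} × {0, 2} = {(β,0), (β,2), (γ,0), (γ,2)}
  {γ, δ} × {0, 2} = {(γ,0), (γ,2), (δ,0), (δ,2)}
  {β, γ} × {0, 1, 2} = {(β,0), (β,1), (β,2), (γ,0), (γ,1), (γ,2)}
  {β, γ, δ} × {0, 2} = {(β,0), (β,2), (γ,0), (γ,2), (δ,0), (δ,2)}
  {γ, δ} × {0, 1, 2} = {(γ,0), (γ,1), (γ,2), (δ,0), (δ,1), (δ,2)}
  {β, γ, δ} × {0, 1, 2} = {(β,0), (β,1), (β,2), (γ,0), (γ,1), (γ,2), (δ,0), (δ,1), (δ,2)}
These 16 distinct sets form the basis B.
Close under arbitrary unions to get τ_{X×Y}; counting gives |τ_{X×Y}| = 40.


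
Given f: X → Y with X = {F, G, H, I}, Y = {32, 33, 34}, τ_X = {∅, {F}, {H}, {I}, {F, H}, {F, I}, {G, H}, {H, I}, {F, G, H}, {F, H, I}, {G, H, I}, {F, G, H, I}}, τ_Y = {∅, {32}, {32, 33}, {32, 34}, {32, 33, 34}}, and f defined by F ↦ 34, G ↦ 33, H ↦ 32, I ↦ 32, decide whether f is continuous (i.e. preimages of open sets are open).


f IS continuous.

Compute f^{-1}(U) for each U ∈ τ_Y:
  U = ∅: f^{-1}(U) = ∅ ∈ τ_X ✓.
  U = {32}: f^{-1}(U) = {H, I} ∈ τ_X ✓.
  U = {32, 33}: f^{-1}(U) = {G, H, I} ∈ τ_X ✓.
  U = {32, 34}: f^{-1}(U) = {F, H, I} ∈ τ_X ✓.
  U = {32, 33, 34}: f^{-1}(U) = {F, G, H, I} ∈ τ_X ✓.
Every preimage lies in τ_X, so f IS continuous.


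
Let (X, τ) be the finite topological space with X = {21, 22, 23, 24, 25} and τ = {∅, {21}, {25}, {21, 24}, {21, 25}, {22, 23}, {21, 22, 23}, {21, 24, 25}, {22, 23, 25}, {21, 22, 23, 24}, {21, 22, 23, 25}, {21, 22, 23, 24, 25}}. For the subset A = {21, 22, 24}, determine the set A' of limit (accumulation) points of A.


A' = {23, 24}

For each x ∈ X, list the open sets U ∈ τ with x ∈ U, then check whether U ∩ (A ∖ {x}) ≠ ∅ for every such U.
  x = 21: open {21} ∋ x has {21} ∩ (A ∖ {21}) = ∅, so x is NOT a limit point.
  x = 22: open {22, 23} ∋ x has {22, 23} ∩ (A ∖ {22}) = ∅, so x is NOT a limit point.
  x = 23: opens ∋ x are {22, 23}, {21, 22, 23}, {22, 23, 25}, {21, 22, 23, 24}, {21, 22, 23, 25}, {21, 22, 23, 24, 25}; each meets A ∖ {23}, so x IS a limit point.
  x = 24: opens ∋ x are {21, 24}, {21, 24, 25}, {21, 22, 23, 24}, {21, 22, 23, 24, 25}; each meets A ∖ {24}, so x IS a limit point.
  x = 25: open {25} ∋ x has {25} ∩ (A ∖ {25}) = ∅, so x is NOT a limit point.
Collecting: A' = {23, 24}.


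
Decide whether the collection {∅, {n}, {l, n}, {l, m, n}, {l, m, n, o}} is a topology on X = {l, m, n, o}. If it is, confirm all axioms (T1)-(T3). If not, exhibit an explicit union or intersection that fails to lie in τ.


τ IS a topology on X.

Axiom (T1): ∅ ∈ τ? Yes; X ∈ τ? Yes.
Axiom (T2/T3): check pairwise unions and intersections of members of τ.
All pairwise intersections and unions checked — each lies in τ. Therefore τ satisfies (T1), (T2), (T3): it IS a topology on X.


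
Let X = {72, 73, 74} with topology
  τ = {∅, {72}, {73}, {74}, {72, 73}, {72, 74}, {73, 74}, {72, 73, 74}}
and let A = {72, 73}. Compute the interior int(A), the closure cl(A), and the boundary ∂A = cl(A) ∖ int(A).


int(A) = {72, 73}, cl(A) = {72, 73}, ∂A = ∅.

Closed sets in (X, τ) are complements of opens:
  closed(X, τ) = {∅, {72}, {73}, {74}, {72, 73}, {72, 74}, {73, 74}, {72, 73, 74}}.
int(A) = ⋃ {U ∈ τ : U ⊆ A}. Opens contained in A: ∅, {72}, {73}, {72, 73}.
Taking the union of these: int(A) = {72, 73}.
cl(A) = ⋂ {C closed : A ⊆ C}. Closed sets containing A: {72, 73}, {72, 73, 74}.
Intersecting these: cl(A) = {72, 73}.
∂A = cl(A) ∖ int(A) = {72, 73} ∖ {72, 73} = ∅.


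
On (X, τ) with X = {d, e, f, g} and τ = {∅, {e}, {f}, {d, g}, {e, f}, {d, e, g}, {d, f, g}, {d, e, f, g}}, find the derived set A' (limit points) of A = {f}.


A' = ∅

For each x ∈ X, list the open sets U ∈ τ with x ∈ U, then check whether U ∩ (A ∖ {x}) ≠ ∅ for every such U.
  x = d: open {d, g} ∋ x has {d, g} ∩ (A ∖ {d}) = ∅, so x is NOT a limit point.
  x = e: open {e} ∋ x has {e} ∩ (A ∖ {e}) = ∅, so x is NOT a limit point.
  x = f: open {f} ∋ x has {f} ∩ (A ∖ {f}) = ∅, so x is NOT a limit point.
  x = g: open {d, g} ∋ x has {d, g} ∩ (A ∖ {g}) = ∅, so x is NOT a limit point.
Collecting: A' = ∅.


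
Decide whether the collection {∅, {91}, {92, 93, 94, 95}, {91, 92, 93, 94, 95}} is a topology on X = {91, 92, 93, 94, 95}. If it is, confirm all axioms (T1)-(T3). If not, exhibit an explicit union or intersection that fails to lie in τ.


τ IS a topology on X.

Axiom (T1): ∅ ∈ τ? Yes; X ∈ τ? Yes.
Axiom (T2/T3): check pairwise unions and intersections of members of τ.
All pairwise intersections and unions checked — each lies in τ. Therefore τ satisfies (T1), (T2), (T3): it IS a topology on X.


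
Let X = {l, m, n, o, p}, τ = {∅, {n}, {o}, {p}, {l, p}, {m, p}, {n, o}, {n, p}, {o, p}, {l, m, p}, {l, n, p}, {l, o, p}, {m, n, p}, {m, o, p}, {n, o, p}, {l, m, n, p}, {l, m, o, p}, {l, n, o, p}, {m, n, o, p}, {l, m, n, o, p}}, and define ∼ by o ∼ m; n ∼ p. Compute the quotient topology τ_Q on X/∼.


X/∼ = {[l], [m=o], [n=p]}; |τ_Q| = 5.

Equivalence classes: [l], [m=o], [n=p].
Quotient map π: X → X/∼ sends l ↦ [l], m ↦ [m=o], n ↦ [n=p], o ↦ [m=o], p ↦ [n=p].
For each subset V ⊆ X/∼, compute π^{-1}(V) ⊆ X and check whether π^{-1}(V) ∈ τ. V is open in τ_Q iff π^{-1}(V) ∈ τ.
  V = {}: π^{-1}(V) = ∅ ∈ τ ✓.
  V = {[l]}: π^{-1}(V) = {l} ∉ τ ✗.
  V = {[m=o]}: π^{-1}(V) = {m, o} ∉ τ ✗.
  V = {[l], [m=o]}: π^{-1}(V) = {l, m, o} ∉ τ ✗.
  V = {[n=p]}: π^{-1}(V) = {n, p} ∈ τ ✓.
  V = {[l], [n=p]}: π^{-1}(V) = {l, n, p} ∈ τ ✓.
  V = {[m=o], [n=p]}: π^{-1}(V) = {m, n, o, p} ∈ τ ✓.
  V = {[l], [m=o], [n=p]}: π^{-1}(V) = {l, m, n, o, p} ∈ τ ✓.
Open sets in the quotient: τ_Q = {{}, {[n=p]}, {[l], [n=p]}, {[m=o], [n=p]}, {[l], [m=o], [n=p]}} (5 elements).


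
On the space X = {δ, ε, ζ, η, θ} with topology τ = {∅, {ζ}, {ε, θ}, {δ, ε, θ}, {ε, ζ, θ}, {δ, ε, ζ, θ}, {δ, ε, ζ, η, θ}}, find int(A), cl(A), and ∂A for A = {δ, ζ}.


int(A) = {ζ}, cl(A) = {δ, ζ, η}, ∂A = {δ, η}.

Closed sets in (X, τ) are complements of opens:
  closed(X, τ) = {∅, {η}, {δ, η}, {ζ, η}, {δ, ζ, η}, {δ, ε, η, θ}, {δ, ε, ζ, η, θ}}.
int(A) = ⋃ {U ∈ τ : U ⊆ A}. Opens contained in A: ∅, {ζ}.
Taking the union of these: int(A) = {ζ}.
cl(A) = ⋂ {C closed : A ⊆ C}. Closed sets containing A: {δ, ζ, η}, {δ, ε, ζ, η, θ}.
Intersecting these: cl(A) = {δ, ζ, η}.
∂A = cl(A) ∖ int(A) = {δ, ζ, η} ∖ {ζ} = {δ, η}.


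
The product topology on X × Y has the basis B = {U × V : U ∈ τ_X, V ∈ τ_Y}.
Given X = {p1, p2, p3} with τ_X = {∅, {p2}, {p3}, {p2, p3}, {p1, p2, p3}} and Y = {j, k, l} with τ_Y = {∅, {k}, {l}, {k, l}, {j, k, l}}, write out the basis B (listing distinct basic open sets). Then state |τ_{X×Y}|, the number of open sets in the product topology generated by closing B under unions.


Basis B = {∅ × ∅, {p2} × {k}, {p2} × {l}, {p3} × {k}, {p3} × {l}, {p2} × {k, l}, {p2, p3} × {k}, {p2, p3} × {l}, {p3} × {k, l}, {p1, p2, p3} × {k}, {p1, p2, p3} × {l}, {p2} × {j, k, l}, {p3} × {j, k, l}, {p2, p3} × {k, l}, {p1, p2, p3} × {k, l}, {p2, p3} × {j, k, l}, {p1, p2, p3} × {j, k, l}}; |τ_{X×Y}| = 48.

Enumerate products U × V with U ∈ τ_X, V ∈ τ_Y (deduplicated):
  ∅ × ∅ = {} (∅)
  {p2} × {k} = {(p2,k)}
  {p2} × {l} = {(p2,l)}
  {p3} × {k} = {(p3,k)}
  {p3} × {l} = {(p3,l)}
  {p2} × {k, l} = {(p2,k), (p2,l)}
  {p2, p3} × {k} = {(p2,k), (p3,k)}
  {p2, p3} × {l} = {(p2,l), (p3,l)}
  {p3} × {k, l} = {(p3,k), (p3,l)}
  {p1, p2, p3} × {k} = {(p1,k), (p2,k), (p3,k)}
  {p1, p2, p3} × {l} = {(p1,l), (p2,l), (p3,l)}
  {p2} × {j, k, l} = {(p2,j), (p2,k), (p2,l)}
  {p3} × {j, k, l} = {(p3,j), (p3,k), (p3,l)}
  {p2, p3} × {k, l} = {(p2,k), (p2,l), (p3,k), (p3,l)}
  {p1, p2, p3} × {k, l} = {(p1,k), (p1,l), (p2,k), (p2,l), (p3,k), (p3,l)}
  {p2, p3} × {j, k, l} = {(p2,j), (p2,k), (p2,l), (p3,j), (p3,k), (p3,l)}
  {p1, p2, p3} × {j, k, l} = {(p1,j), (p1,k), (p1,l), (p2,j), (p2,k), (p2,l), (p3,j), (p3,k), (p3,l)}
These 17 distinct sets form the basis B.
Close under arbitrary unions to get τ_{X×Y}; counting gives |τ_{X×Y}| = 48.


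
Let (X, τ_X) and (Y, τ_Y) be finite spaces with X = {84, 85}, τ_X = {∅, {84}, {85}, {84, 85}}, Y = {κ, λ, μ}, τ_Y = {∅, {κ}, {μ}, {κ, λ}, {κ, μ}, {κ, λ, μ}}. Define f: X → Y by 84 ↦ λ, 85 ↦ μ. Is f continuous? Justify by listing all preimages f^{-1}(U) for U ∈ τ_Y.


f IS continuous.

Compute f^{-1}(U) for each U ∈ τ_Y:
  U = ∅: f^{-1}(U) = ∅ ∈ τ_X ✓.
  U = {κ}: f^{-1}(U) = ∅ ∈ τ_X ✓.
  U = {μ}: f^{-1}(U) = {85} ∈ τ_X ✓.
  U = {κ, λ}: f^{-1}(U) = {84} ∈ τ_X ✓.
  U = {κ, μ}: f^{-1}(U) = {85} ∈ τ_X ✓.
  U = {κ, λ, μ}: f^{-1}(U) = {84, 85} ∈ τ_X ✓.
Every preimage lies in τ_X, so f IS continuous.


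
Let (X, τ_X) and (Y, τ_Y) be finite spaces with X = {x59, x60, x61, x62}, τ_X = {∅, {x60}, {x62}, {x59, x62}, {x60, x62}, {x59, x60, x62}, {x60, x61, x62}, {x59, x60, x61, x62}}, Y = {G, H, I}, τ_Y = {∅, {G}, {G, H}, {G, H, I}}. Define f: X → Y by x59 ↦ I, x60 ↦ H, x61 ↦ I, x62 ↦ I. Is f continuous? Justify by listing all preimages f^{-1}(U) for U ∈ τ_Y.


f IS continuous.

Compute f^{-1}(U) for each U ∈ τ_Y:
  U = ∅: f^{-1}(U) = ∅ ∈ τ_X ✓.
  U = {G}: f^{-1}(U) = ∅ ∈ τ_X ✓.
  U = {G, H}: f^{-1}(U) = {x60} ∈ τ_X ✓.
  U = {G, H, I}: f^{-1}(U) = {x59, x60, x61, x62} ∈ τ_X ✓.
Every preimage lies in τ_X, so f IS continuous.


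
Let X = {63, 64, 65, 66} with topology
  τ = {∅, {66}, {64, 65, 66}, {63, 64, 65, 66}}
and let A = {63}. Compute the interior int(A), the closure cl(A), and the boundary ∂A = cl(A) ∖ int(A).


int(A) = ∅, cl(A) = {63}, ∂A = {63}.

Closed sets in (X, τ) are complements of opens:
  closed(X, τ) = {∅, {63}, {63, 64, 65}, {63, 64, 65, 66}}.
int(A) = ⋃ {U ∈ τ : U ⊆ A}. Opens contained in A: ∅.
Taking the union of these: int(A) = ∅.
cl(A) = ⋂ {C closed : A ⊆ C}. Closed sets containing A: {63}, {63, 64, 65}, {63, 64, 65, 66}.
Intersecting these: cl(A) = {63}.
∂A = cl(A) ∖ int(A) = {63} ∖ ∅ = {63}.


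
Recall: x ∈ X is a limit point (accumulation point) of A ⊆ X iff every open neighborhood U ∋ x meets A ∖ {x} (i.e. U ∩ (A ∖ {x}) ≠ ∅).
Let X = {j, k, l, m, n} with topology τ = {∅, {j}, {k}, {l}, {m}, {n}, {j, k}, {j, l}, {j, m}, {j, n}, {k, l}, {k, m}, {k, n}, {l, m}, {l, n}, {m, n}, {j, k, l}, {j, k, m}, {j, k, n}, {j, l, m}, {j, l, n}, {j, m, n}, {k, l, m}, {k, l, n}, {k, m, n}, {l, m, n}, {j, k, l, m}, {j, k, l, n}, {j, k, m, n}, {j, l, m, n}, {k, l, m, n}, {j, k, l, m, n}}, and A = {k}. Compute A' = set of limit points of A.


A' = ∅

For each x ∈ X, list the open sets U ∈ τ with x ∈ U, then check whether U ∩ (A ∖ {x}) ≠ ∅ for every such U.
  x = j: open {j} ∋ x has {j} ∩ (A ∖ {j}) = ∅, so x is NOT a limit point.
  x = k: open {k} ∋ x has {k} ∩ (A ∖ {k}) = ∅, so x is NOT a limit point.
  x = l: open {l} ∋ x has {l} ∩ (A ∖ {l}) = ∅, so x is NOT a limit point.
  x = m: open {m} ∋ x has {m} ∩ (A ∖ {m}) = ∅, so x is NOT a limit point.
  x = n: open {n} ∋ x has {n} ∩ (A ∖ {n}) = ∅, so x is NOT a limit point.
Collecting: A' = ∅.


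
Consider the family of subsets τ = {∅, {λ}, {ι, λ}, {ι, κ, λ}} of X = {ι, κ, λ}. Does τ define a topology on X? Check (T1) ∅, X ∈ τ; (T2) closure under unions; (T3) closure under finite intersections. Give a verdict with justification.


τ IS a topology on X.

Axiom (T1): ∅ ∈ τ? Yes; X ∈ τ? Yes.
Axiom (T2/T3): check pairwise unions and intersections of members of τ.
All pairwise intersections and unions checked — each lies in τ. Therefore τ satisfies (T1), (T2), (T3): it IS a topology on X.


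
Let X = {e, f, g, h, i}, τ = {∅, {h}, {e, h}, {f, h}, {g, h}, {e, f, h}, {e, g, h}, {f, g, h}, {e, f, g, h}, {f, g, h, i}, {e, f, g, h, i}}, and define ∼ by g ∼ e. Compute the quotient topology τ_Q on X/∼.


X/∼ = {[e=g], [f], [h], [i]}; |τ_Q| = 6.

Equivalence classes: [e=g], [f], [h], [i].
Quotient map π: X → X/∼ sends e ↦ [e=g], f ↦ [f], g ↦ [e=g], h ↦ [h], i ↦ [i].
For each subset V ⊆ X/∼, compute π^{-1}(V) ⊆ X and check whether π^{-1}(V) ∈ τ. V is open in τ_Q iff π^{-1}(V) ∈ τ.
  V = {}: π^{-1}(V) = ∅ ∈ τ ✓.
  V = {[e=g]}: π^{-1}(V) = {e, g} ∉ τ ✗.
  V = {[f]}: π^{-1}(V) = {f} ∉ τ ✗.
  V = {[e=g], [f]}: π^{-1}(V) = {e, f, g} ∉ τ ✗.
  V = {[h]}: π^{-1}(V) = {h} ∈ τ ✓.
  V = {[e=g], [h]}: π^{-1}(V) = {e, g, h} ∈ τ ✓.
  V = {[f], [h]}: π^{-1}(V) = {f, h} ∈ τ ✓.
  V = {[e=g], [f], [h]}: π^{-1}(V) = {e, f, g, h} ∈ τ ✓.
  V = {[i]}: π^{-1}(V) = {i} ∉ τ ✗.
  V = {[e=g], [i]}: π^{-1}(V) = {e, g, i} ∉ τ ✗.
  V = {[f], [i]}: π^{-1}(V) = {f, i} ∉ τ ✗.
  V = {[e=g], [f], [i]}: π^{-1}(V) = {e, f, g, i} ∉ τ ✗.
  V = {[h], [i]}: π^{-1}(V) = {h, i} ∉ τ ✗.
  V = {[e=g], [h], [i]}: π^{-1}(V) = {e, g, h, i} ∉ τ ✗.
  V = {[f], [h], [i]}: π^{-1}(V) = {f, h, i} ∉ τ ✗.
  V = {[e=g], [f], [h], [i]}: π^{-1}(V) = {e, f, g, h, i} ∈ τ ✓.
Open sets in the quotient: τ_Q = {{}, {[h]}, {[e=g], [h]}, {[f], [h]}, {[e=g], [f], [h]}, {[e=g], [f], [h], [i]}} (6 elements).


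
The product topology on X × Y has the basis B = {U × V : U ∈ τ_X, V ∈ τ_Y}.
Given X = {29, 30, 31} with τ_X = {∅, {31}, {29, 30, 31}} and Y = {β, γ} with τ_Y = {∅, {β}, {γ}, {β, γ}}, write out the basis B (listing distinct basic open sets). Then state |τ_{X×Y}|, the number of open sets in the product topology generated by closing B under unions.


Basis B = {∅ × ∅, {31} × {β}, {31} × {γ}, {31} × {β, γ}, {29, 30, 31} × {β}, {29, 30, 31} × {γ}, {29, 30, 31} × {β, γ}}; |τ_{X×Y}| = 9.

Enumerate products U × V with U ∈ τ_X, V ∈ τ_Y (deduplicated):
  ∅ × ∅ = {} (∅)
  {31} × {β} = {(31,β)}
  {31} × {γ} = {(31,γ)}
  {31} × {β, γ} = {(31,β), (31,γ)}
  {29, 30, 31} × {β} = {(29,β), (30,β), (31,β)}
  {29, 30, 31} × {γ} = {(29,γ), (30,γ), (31,γ)}
  {29, 30, 31} × {β, γ} = {(29,β), (29,γ), (30,β), (30,γ), (31,β), (31,γ)}
These 7 distinct sets form the basis B.
Close under arbitrary unions to get τ_{X×Y}; counting gives |τ_{X×Y}| = 9.


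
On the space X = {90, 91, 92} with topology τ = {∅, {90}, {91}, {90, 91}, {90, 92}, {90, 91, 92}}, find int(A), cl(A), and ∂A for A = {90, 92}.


int(A) = {90, 92}, cl(A) = {90, 92}, ∂A = ∅.

Closed sets in (X, τ) are complements of opens:
  closed(X, τ) = {∅, {91}, {92}, {90, 92}, {91, 92}, {90, 91, 92}}.
int(A) = ⋃ {U ∈ τ : U ⊆ A}. Opens contained in A: ∅, {90}, {90, 92}.
Taking the union of these: int(A) = {90, 92}.
cl(A) = ⋂ {C closed : A ⊆ C}. Closed sets containing A: {90, 92}, {90, 91, 92}.
Intersecting these: cl(A) = {90, 92}.
∂A = cl(A) ∖ int(A) = {90, 92} ∖ {90, 92} = ∅.


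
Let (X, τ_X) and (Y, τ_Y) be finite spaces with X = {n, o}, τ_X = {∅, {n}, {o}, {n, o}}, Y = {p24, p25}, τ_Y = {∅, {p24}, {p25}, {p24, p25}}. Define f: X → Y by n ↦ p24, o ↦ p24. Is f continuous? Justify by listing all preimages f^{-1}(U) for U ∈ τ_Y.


f IS continuous.

Compute f^{-1}(U) for each U ∈ τ_Y:
  U = ∅: f^{-1}(U) = ∅ ∈ τ_X ✓.
  U = {p24}: f^{-1}(U) = {n, o} ∈ τ_X ✓.
  U = {p25}: f^{-1}(U) = ∅ ∈ τ_X ✓.
  U = {p24, p25}: f^{-1}(U) = {n, o} ∈ τ_X ✓.
Every preimage lies in τ_X, so f IS continuous.


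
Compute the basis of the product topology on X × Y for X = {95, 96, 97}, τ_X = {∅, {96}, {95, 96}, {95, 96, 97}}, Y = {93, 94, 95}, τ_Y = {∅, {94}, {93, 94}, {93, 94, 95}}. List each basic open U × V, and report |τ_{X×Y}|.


Basis B = {∅ × ∅, {96} × {94}, {95, 96} × {94}, {96} × {93, 94}, {95, 96, 97} × {94}, {96} × {93, 94, 95}, {95, 96} × {93, 94}, {95, 96} × {93, 94, 95}, {95, 96, 97} × {93, 94}, {95, 96, 97} × {93, 94, 95}}; |τ_{X×Y}| = 20.

Enumerate products U × V with U ∈ τ_X, V ∈ τ_Y (deduplicated):
  ∅ × ∅ = {} (∅)
  {96} × {94} = {(96,94)}
  {95, 96} × {94} = {(95,94), (96,94)}
  {96} × {93, 94} = {(96,93), (96,94)}
  {95, 96, 97} × {94} = {(95,94), (96,94), (97,94)}
  {96} × {93, 94, 95} = {(96,93), (96,94), (96,95)}
  {95, 96} × {93, 94} = {(95,93), (95,94), (96,93), (96,94)}
  {95, 96} × {93, 94, 95} = {(95,93), (95,94), (95,95), (96,93), (96,94), (96,95)}
  {95, 96, 97} × {93, 94} = {(95,93), (95,94), (96,93), (96,94), (97,93), (97,94)}
  {95, 96, 97} × {93, 94, 95} = {(95,93), (95,94), (95,95), (96,93), (96,94), (96,95), (97,93), (97,94), (97,95)}
These 10 distinct sets form the basis B.
Close under arbitrary unions to get τ_{X×Y}; counting gives |τ_{X×Y}| = 20.


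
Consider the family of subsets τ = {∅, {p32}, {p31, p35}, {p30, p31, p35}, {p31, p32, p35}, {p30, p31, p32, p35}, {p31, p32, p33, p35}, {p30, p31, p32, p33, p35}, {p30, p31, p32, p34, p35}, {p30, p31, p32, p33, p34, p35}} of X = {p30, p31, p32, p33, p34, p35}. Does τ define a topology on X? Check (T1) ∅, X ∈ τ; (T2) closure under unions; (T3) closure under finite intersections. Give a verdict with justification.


τ IS a topology on X.

Axiom (T1): ∅ ∈ τ? Yes; X ∈ τ? Yes.
Axiom (T2/T3): check pairwise unions and intersections of members of τ.
All pairwise intersections and unions checked — each lies in τ. Therefore τ satisfies (T1), (T2), (T3): it IS a topology on X.


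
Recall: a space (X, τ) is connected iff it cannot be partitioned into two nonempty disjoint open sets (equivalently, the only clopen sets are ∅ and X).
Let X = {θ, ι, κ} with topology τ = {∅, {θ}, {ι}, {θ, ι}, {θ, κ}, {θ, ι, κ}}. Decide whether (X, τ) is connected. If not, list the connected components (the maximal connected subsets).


(X, τ) is disconnected; components = [{ι}, {θ, κ}].

Find clopen sets (U ∈ τ with X ∖ U ∈ τ):
  U = ∅, X ∖ U = {θ, ι, κ} — both open, so U is clopen.
  U = {ι}, X ∖ U = {θ, κ} — both open, so U is clopen.
  U = {θ, κ}, X ∖ U = {ι} — both open, so U is clopen.
  U = {θ, ι, κ}, X ∖ U = ∅ — both open, so U is clopen.
Nontrivial clopen(s) exist: e.g. {θ, κ}. So (X, τ) is disconnected.
Compute connected components by grouping points that agree on all clopens:
  component: {ι}
  component: {θ, κ}


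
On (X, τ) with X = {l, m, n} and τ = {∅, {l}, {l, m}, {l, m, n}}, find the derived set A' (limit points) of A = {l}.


A' = {m, n}

For each x ∈ X, list the open sets U ∈ τ with x ∈ U, then check whether U ∩ (A ∖ {x}) ≠ ∅ for every such U.
  x = l: open {l} ∋ x has {l} ∩ (A ∖ {l}) = ∅, so x is NOT a limit point.
  x = m: opens ∋ x are {l, m}, {l, m, n}; each meets A ∖ {m}, so x IS a limit point.
  x = n: opens ∋ x are {l, m, n}; each meets A ∖ {n}, so x IS a limit point.
Collecting: A' = {m, n}.


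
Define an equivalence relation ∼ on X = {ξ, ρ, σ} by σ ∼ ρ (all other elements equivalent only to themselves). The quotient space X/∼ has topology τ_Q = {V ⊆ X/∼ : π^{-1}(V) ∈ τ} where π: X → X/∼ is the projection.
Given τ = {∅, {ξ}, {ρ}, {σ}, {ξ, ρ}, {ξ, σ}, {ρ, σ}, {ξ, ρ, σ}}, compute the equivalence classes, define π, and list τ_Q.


X/∼ = {[ξ], [ρ=σ]}; |τ_Q| = 4.

Equivalence classes: [ξ], [ρ=σ].
Quotient map π: X → X/∼ sends ξ ↦ [ξ], ρ ↦ [ρ=σ], σ ↦ [ρ=σ].
For each subset V ⊆ X/∼, compute π^{-1}(V) ⊆ X and check whether π^{-1}(V) ∈ τ. V is open in τ_Q iff π^{-1}(V) ∈ τ.
  V = {}: π^{-1}(V) = ∅ ∈ τ ✓.
  V = {[ξ]}: π^{-1}(V) = {ξ} ∈ τ ✓.
  V = {[ρ=σ]}: π^{-1}(V) = {ρ, σ} ∈ τ ✓.
  V = {[ξ], [ρ=σ]}: π^{-1}(V) = {ξ, ρ, σ} ∈ τ ✓.
Open sets in the quotient: τ_Q = {{}, {[ξ]}, {[ρ=σ]}, {[ξ], [ρ=σ]}} (4 elements).


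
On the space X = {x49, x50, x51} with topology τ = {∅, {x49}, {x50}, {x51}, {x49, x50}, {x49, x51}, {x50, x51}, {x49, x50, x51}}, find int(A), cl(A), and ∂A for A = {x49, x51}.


int(A) = {x49, x51}, cl(A) = {x49, x51}, ∂A = ∅.

Closed sets in (X, τ) are complements of opens:
  closed(X, τ) = {∅, {x49}, {x50}, {x51}, {x49, x50}, {x49, x51}, {x50, x51}, {x49, x50, x51}}.
int(A) = ⋃ {U ∈ τ : U ⊆ A}. Opens contained in A: ∅, {x49}, {x51}, {x49, x51}.
Taking the union of these: int(A) = {x49, x51}.
cl(A) = ⋂ {C closed : A ⊆ C}. Closed sets containing A: {x49, x51}, {x49, x50, x51}.
Intersecting these: cl(A) = {x49, x51}.
∂A = cl(A) ∖ int(A) = {x49, x51} ∖ {x49, x51} = ∅.


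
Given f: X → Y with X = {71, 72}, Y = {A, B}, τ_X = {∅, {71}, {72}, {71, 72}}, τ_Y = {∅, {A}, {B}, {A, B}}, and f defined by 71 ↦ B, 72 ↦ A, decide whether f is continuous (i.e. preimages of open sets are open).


f IS continuous.

Compute f^{-1}(U) for each U ∈ τ_Y:
  U = ∅: f^{-1}(U) = ∅ ∈ τ_X ✓.
  U = {A}: f^{-1}(U) = {72} ∈ τ_X ✓.
  U = {B}: f^{-1}(U) = {71} ∈ τ_X ✓.
  U = {A, B}: f^{-1}(U) = {71, 72} ∈ τ_X ✓.
Every preimage lies in τ_X, so f IS continuous.


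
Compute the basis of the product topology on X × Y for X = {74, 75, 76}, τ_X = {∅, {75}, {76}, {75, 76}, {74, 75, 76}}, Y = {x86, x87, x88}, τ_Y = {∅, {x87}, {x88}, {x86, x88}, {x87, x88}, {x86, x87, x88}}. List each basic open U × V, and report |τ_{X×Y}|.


Basis B = {∅ × ∅, {75} × {x87}, {75} × {x88}, {76} × {x87}, {76} × {x88}, {75} × {x86, x88}, {75} × {x87, x88}, {75, 76} × {x87}, {75, 76} × {x88}, {76} × {x86, x88}, {76} × {x87, x88}, {74, 75, 76} × {x87}, {74, 75, 76} × {x88}, {75} × {x86, x87, x88}, {76} × {x86, x87, x88}, {75, 76} × {x86, x88}, {75, 76} × {x87, x88}, {74, 75, 76} × {x86, x88}, {74, 75, 76} × {x87, x88}, {75, 76} × {x86, x87, x88}, {74, 75, 76} × {x86, x87, x88}}; |τ_{X×Y}| = 70.

Enumerate products U × V with U ∈ τ_X, V ∈ τ_Y (deduplicated):
  ∅ × ∅ = {} (∅)
  {75} × {x87} = {(75,x87)}
  {75} × {x88} = {(75,x88)}
  {76} × {x87} = {(76,x87)}
  {76} × {x88} = {(76,x88)}
  {75} × {x86, x88} = {(75,x86), (75,x88)}
  {75} × {x87, x88} = {(75,x87), (75,x88)}
  {75, 76} × {x87} = {(75,x87), (76,x87)}
  {75, 76} × {x88} = {(75,x88), (76,x88)}
  {76} × {x86, x88} = {(76,x86), (76,x88)}
  {76} × {x87, x88} = {(76,x87), (76,x88)}
  {74, 75, 76} × {x87} = {(74,x87), (75,x87), (76,x87)}
  {74, 75, 76} × {x88} = {(74,x88), (75,x88), (76,x88)}
  {75} × {x86, x87, x88} = {(75,x86), (75,x87), (75,x88)}
  {76} × {x86, x87, x88} = {(76,x86), (76,x87), (76,x88)}
  {75, 76} × {x86, x88} = {(75,x86), (75,x88), (76,x86), (76,x88)}
  {75, 76} × {x87, x88} = {(75,x87), (75,x88), (76,x87), (76,x88)}
  {74, 75, 76} × {x86, x88} = {(74,x86), (74,x88), (75,x86), (75,x88), (76,x86), (76,x88)}
  {74, 75, 76} × {x87, x88} = {(74,x87), (74,x88), (75,x87), (75,x88), (76,x87), (76,x88)}
  {75, 76} × {x86, x87, x88} = {(75,x86), (75,x87), (75,x88), (76,x86), (76,x87), (76,x88)}
  {74, 75, 76} × {x86, x87, x88} = {(74,x86), (74,x87), (74,x88), (75,x86), (75,x87), (75,x88), (76,x86), (76,x87), (76,x88)}
These 21 distinct sets form the basis B.
Close under arbitrary unions to get τ_{X×Y}; counting gives |τ_{X×Y}| = 70.


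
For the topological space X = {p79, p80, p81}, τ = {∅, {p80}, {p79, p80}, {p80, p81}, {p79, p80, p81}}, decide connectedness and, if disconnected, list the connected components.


(X, τ) is connected.

Find clopen sets (U ∈ τ with X ∖ U ∈ τ):
  U = ∅, X ∖ U = {p79, p80, p81} — both open, so U is clopen.
  U = {p79, p80, p81}, X ∖ U = ∅ — both open, so U is clopen.
Only trivial clopens (∅ and X) exist, so (X, τ) is connected.
Compute connected components by grouping points that agree on all clopens:
  component: {p79, p80, p81}


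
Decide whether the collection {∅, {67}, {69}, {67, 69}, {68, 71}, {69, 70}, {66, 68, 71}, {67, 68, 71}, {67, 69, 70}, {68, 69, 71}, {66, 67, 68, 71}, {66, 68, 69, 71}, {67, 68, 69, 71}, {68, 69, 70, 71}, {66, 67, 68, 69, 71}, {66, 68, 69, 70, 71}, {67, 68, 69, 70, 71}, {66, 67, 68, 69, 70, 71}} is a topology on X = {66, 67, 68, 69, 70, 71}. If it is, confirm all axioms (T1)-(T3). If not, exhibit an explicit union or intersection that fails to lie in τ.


τ IS a topology on X.

Axiom (T1): ∅ ∈ τ? Yes; X ∈ τ? Yes.
Axiom (T2/T3): check pairwise unions and intersections of members of τ.
All pairwise intersections and unions checked — each lies in τ. Therefore τ satisfies (T1), (T2), (T3): it IS a topology on X.


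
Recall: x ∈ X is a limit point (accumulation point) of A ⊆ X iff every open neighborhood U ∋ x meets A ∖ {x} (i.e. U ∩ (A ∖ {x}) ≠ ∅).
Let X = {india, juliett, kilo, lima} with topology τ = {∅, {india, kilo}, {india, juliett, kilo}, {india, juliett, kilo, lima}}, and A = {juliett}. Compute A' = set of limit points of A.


A' = {lima}

For each x ∈ X, list the open sets U ∈ τ with x ∈ U, then check whether U ∩ (A ∖ {x}) ≠ ∅ for every such U.
  x = india: open {india, kilo} ∋ x has {india, kilo} ∩ (A ∖ {india}) = ∅, so x is NOT a limit point.
  x = juliett: open {india, juliett, kilo} ∋ x has {india, juliett, kilo} ∩ (A ∖ {juliett}) = ∅, so x is NOT a limit point.
  x = kilo: open {india, kilo} ∋ x has {india, kilo} ∩ (A ∖ {kilo}) = ∅, so x is NOT a limit point.
  x = lima: opens ∋ x are {india, juliett, kilo, lima}; each meets A ∖ {lima}, so x IS a limit point.
Collecting: A' = {lima}.


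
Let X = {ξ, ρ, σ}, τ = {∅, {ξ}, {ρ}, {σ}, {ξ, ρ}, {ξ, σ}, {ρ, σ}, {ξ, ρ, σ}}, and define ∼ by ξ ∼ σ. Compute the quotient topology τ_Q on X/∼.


X/∼ = {[ξ=σ], [ρ]}; |τ_Q| = 4.

Equivalence classes: [ξ=σ], [ρ].
Quotient map π: X → X/∼ sends ξ ↦ [ξ=σ], ρ ↦ [ρ], σ ↦ [ξ=σ].
For each subset V ⊆ X/∼, compute π^{-1}(V) ⊆ X and check whether π^{-1}(V) ∈ τ. V is open in τ_Q iff π^{-1}(V) ∈ τ.
  V = {}: π^{-1}(V) = ∅ ∈ τ ✓.
  V = {[ξ=σ]}: π^{-1}(V) = {ξ, σ} ∈ τ ✓.
  V = {[ρ]}: π^{-1}(V) = {ρ} ∈ τ ✓.
  V = {[ξ=σ], [ρ]}: π^{-1}(V) = {ξ, ρ, σ} ∈ τ ✓.
Open sets in the quotient: τ_Q = {{}, {[ξ=σ]}, {[ρ]}, {[ξ=σ], [ρ]}} (4 elements).


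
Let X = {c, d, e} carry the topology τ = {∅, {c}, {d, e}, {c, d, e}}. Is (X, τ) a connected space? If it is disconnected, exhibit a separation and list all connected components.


(X, τ) is disconnected; components = [{c}, {d, e}].

Find clopen sets (U ∈ τ with X ∖ U ∈ τ):
  U = ∅, X ∖ U = {c, d, e} — both open, so U is clopen.
  U = {c}, X ∖ U = {d, e} — both open, so U is clopen.
  U = {d, e}, X ∖ U = {c} — both open, so U is clopen.
  U = {c, d, e}, X ∖ U = ∅ — both open, so U is clopen.
Nontrivial clopen(s) exist: e.g. {c}. So (X, τ) is disconnected.
Compute connected components by grouping points that agree on all clopens:
  component: {c}
  component: {d, e}


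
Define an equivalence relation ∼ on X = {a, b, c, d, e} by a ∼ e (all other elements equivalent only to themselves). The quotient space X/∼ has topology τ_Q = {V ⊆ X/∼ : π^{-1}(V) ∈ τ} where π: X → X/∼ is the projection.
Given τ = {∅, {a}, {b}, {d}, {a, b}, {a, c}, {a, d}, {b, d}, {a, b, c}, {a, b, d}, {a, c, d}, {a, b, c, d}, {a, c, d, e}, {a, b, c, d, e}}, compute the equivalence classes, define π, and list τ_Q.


X/∼ = {[a=e], [b], [c], [d]}; |τ_Q| = 6.

Equivalence classes: [a=e], [b], [c], [d].
Quotient map π: X → X/∼ sends a ↦ [a=e], b ↦ [b], c ↦ [c], d ↦ [d], e ↦ [a=e].
For each subset V ⊆ X/∼, compute π^{-1}(V) ⊆ X and check whether π^{-1}(V) ∈ τ. V is open in τ_Q iff π^{-1}(V) ∈ τ.
  V = {}: π^{-1}(V) = ∅ ∈ τ ✓.
  V = {[a=e]}: π^{-1}(V) = {a, e} ∉ τ ✗.
  V = {[b]}: π^{-1}(V) = {b} ∈ τ ✓.
  V = {[a=e], [b]}: π^{-1}(V) = {a, b, e} ∉ τ ✗.
  V = {[c]}: π^{-1}(V) = {c} ∉ τ ✗.
  V = {[a=e], [c]}: π^{-1}(V) = {a, c, e} ∉ τ ✗.
  V = {[b], [c]}: π^{-1}(V) = {b, c} ∉ τ ✗.
  V = {[a=e], [b], [c]}: π^{-1}(V) = {a, b, c, e} ∉ τ ✗.
  V = {[d]}: π^{-1}(V) = {d} ∈ τ ✓.
  V = {[a=e], [d]}: π^{-1}(V) = {a, d, e} ∉ τ ✗.
  V = {[b], [d]}: π^{-1}(V) = {b, d} ∈ τ ✓.
  V = {[a=e], [b], [d]}: π^{-1}(V) = {a, b, d, e} ∉ τ ✗.
  V = {[c], [d]}: π^{-1}(V) = {c, d} ∉ τ ✗.
  V = {[a=e], [c], [d]}: π^{-1}(V) = {a, c, d, e} ∈ τ ✓.
  V = {[b], [c], [d]}: π^{-1}(V) = {b, c, d} ∉ τ ✗.
  V = {[a=e], [b], [c], [d]}: π^{-1}(V) = {a, b, c, d, e} ∈ τ ✓.
Open sets in the quotient: τ_Q = {{}, {[b]}, {[d]}, {[b], [d]}, {[a=e], [c], [d]}, {[a=e], [b], [c], [d]}} (6 elements).


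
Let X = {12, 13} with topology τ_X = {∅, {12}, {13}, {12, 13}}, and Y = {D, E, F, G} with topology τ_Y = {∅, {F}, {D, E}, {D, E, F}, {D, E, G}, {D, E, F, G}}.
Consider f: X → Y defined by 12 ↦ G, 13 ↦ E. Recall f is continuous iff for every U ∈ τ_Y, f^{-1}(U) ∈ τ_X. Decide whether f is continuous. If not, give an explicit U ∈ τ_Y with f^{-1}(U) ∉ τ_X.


f IS continuous.

Compute f^{-1}(U) for each U ∈ τ_Y:
  U = ∅: f^{-1}(U) = ∅ ∈ τ_X ✓.
  U = {F}: f^{-1}(U) = ∅ ∈ τ_X ✓.
  U = {D, E}: f^{-1}(U) = {13} ∈ τ_X ✓.
  U = {D, E, F}: f^{-1}(U) = {13} ∈ τ_X ✓.
  U = {D, E, G}: f^{-1}(U) = {12, 13} ∈ τ_X ✓.
  U = {D, E, F, G}: f^{-1}(U) = {12, 13} ∈ τ_X ✓.
Every preimage lies in τ_X, so f IS continuous.


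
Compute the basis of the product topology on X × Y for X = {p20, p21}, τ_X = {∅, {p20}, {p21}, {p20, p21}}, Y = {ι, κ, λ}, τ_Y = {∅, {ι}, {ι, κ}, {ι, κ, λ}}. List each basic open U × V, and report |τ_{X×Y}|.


Basis B = {∅ × ∅, {p20} × {ι}, {p21} × {ι}, {p20} × {ι, κ}, {p20, p21} × {ι}, {p21} × {ι, κ}, {p20} × {ι, κ, λ}, {p21} × {ι, κ, λ}, {p20, p21} × {ι, κ}, {p20, p21} × {ι, κ, λ}}; |τ_{X×Y}| = 16.

Enumerate products U × V with U ∈ τ_X, V ∈ τ_Y (deduplicated):
  ∅ × ∅ = {} (∅)
  {p20} × {ι} = {(p20,ι)}
  {p21} × {ι} = {(p21,ι)}
  {p20} × {ι, κ} = {(p20,ι), (p20,κ)}
  {p20, p21} × {ι} = {(p20,ι), (p21,ι)}
  {p21} × {ι, κ} = {(p21,ι), (p21,κ)}
  {p20} × {ι, κ, λ} = {(p20,ι), (p20,κ), (p20,λ)}
  {p21} × {ι, κ, λ} = {(p21,ι), (p21,κ), (p21,λ)}
  {p20, p21} × {ι, κ} = {(p20,ι), (p20,κ), (p21,ι), (p21,κ)}
  {p20, p21} × {ι, κ, λ} = {(p20,ι), (p20,κ), (p20,λ), (p21,ι), (p21,κ), (p21,λ)}
These 10 distinct sets form the basis B.
Close under arbitrary unions to get τ_{X×Y}; counting gives |τ_{X×Y}| = 16.


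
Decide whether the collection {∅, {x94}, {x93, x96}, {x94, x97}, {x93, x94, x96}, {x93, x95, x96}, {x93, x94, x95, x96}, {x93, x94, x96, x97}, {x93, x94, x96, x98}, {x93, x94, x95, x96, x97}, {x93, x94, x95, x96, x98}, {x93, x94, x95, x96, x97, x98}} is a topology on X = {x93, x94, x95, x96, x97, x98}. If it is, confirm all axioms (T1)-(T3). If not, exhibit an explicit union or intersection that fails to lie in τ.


τ is NOT a topology on X.

Axiom (T1): ∅ ∈ τ? Yes; X ∈ τ? Yes.
Axiom (T2/T3): check pairwise unions and intersections of members of τ.
Counterexample for (T2): {x94, x97} ∪ {x93, x94, x96, x98} = {x93, x94, x96, x97, x98} ∉ τ. Therefore τ is NOT a topology.


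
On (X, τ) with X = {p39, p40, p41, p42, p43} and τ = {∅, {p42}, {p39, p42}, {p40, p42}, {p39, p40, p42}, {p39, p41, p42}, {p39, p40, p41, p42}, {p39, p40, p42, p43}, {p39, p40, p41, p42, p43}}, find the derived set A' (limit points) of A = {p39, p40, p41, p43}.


A' = {p41, p43}

For each x ∈ X, list the open sets U ∈ τ with x ∈ U, then check whether U ∩ (A ∖ {x}) ≠ ∅ for every such U.
  x = p39: open {p39, p42} ∋ x has {p39, p42} ∩ (A ∖ {p39}) = ∅, so x is NOT a limit point.
  x = p40: open {p40, p42} ∋ x has {p40, p42} ∩ (A ∖ {p40}) = ∅, so x is NOT a limit point.
  x = p41: opens ∋ x are {p39, p41, p42}, {p39, p40, p41, p42}, {p39, p40, p41, p42, p43}; each meets A ∖ {p41}, so x IS a limit point.
  x = p42: open {p42} ∋ x has {p42} ∩ (A ∖ {p42}) = ∅, so x is NOT a limit point.
  x = p43: opens ∋ x are {p39, p40, p42, p43}, {p39, p40, p41, p42, p43}; each meets A ∖ {p43}, so x IS a limit point.
Collecting: A' = {p41, p43}.


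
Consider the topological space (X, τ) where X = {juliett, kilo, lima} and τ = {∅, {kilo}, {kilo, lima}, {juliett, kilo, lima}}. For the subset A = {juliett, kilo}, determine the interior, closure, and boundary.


int(A) = {kilo}, cl(A) = {juliett, kilo, lima}, ∂A = {juliett, lima}.

Closed sets in (X, τ) are complements of opens:
  closed(X, τ) = {∅, {juliett}, {juliett, lima}, {juliett, kilo, lima}}.
int(A) = ⋃ {U ∈ τ : U ⊆ A}. Opens contained in A: ∅, {kilo}.
Taking the union of these: int(A) = {kilo}.
cl(A) = ⋂ {C closed : A ⊆ C}. Closed sets containing A: {juliett, kilo, lima}.
Intersecting these: cl(A) = {juliett, kilo, lima}.
∂A = cl(A) ∖ int(A) = {juliett, kilo, lima} ∖ {kilo} = {juliett, lima}.
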